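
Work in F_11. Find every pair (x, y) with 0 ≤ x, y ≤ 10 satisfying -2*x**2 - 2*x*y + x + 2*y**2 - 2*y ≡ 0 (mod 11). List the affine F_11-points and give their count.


Affine F_11-points: {(0, 0), (0, 1), (4, 7), (4, 9), (5, 1), (5, 5), (6, 0), (6, 7), (7, 3), (7, 5)}; count = 10.

For each of the 121 pairs (x, y) ∈ F_11², evaluate f(x, y) mod 11. Record the zeros.
  x = 0: [0↦0, 1↦0, 2↦4, 3↦1, 4↦2, 5↦7, 6↦5, 7↦7, 8↦2, 9↦1, 10↦4]  zeros at y ∈ {0, 1}
  x = 1: [0↦10, 1↦8, 2↦10, 3↦5, 4↦4, 5↦7, 6↦3, 7↦3, 8↦7, 9↦4, 10↦5]  zeros at y ∈ ∅
  x = 2: [0↦5, 1↦1, 2↦1, 3↦5, 4↦2, 5↦3, 6↦8, 7↦6, 8↦8, 9↦3, 10↦2]  zeros at y ∈ ∅
  x = 3: [0↦7, 1↦1, 2↦10, 3↦1, 4↦7, 5↦6, 6↦9, 7↦5, 8↦5, 9↦9, 10↦6]  zeros at y ∈ ∅
  x = 4: [0↦5, 1↦8, 2↦4, 3↦4, 4↦8, 5↦5, 6↦6, 7↦0, 8↦9, 9↦0, 10↦6]  zeros at y ∈ {7, 9}
  x = 5: [0↦10, 1↦0, 2↦5, 3↦3, 4↦5, 5↦0, 6↦10, 7↦2, 8↦9, 9↦9, 10↦2]  zeros at y ∈ {1, 5}
  x = 6: [0↦0, 1↦10, 2↦2, 3↦9, 4↦9, 5↦2, 6↦10, 7↦0, 8↦5, 9↦3, 10↦5]  zeros at y ∈ {0, 7}
  x = 7: [0↦8, 1↦5, 2↦6, 3↦0, 4↦9, 5↦0, 6↦6, 7↦5, 8↦8, 9↦4, 10↦4]  zeros at y ∈ {3, 5}
  x = 8: [0↦1, 1↦7, 2↦6, 3↦9, 4↦5, 5↦5, 6↦9, 7↦6, 8↦7, 9↦1, 10↦10]  zeros at y ∈ ∅
  x = 9: [0↦1, 1↦5, 2↦2, 3↦3, 4↦8, 5↦6, 6↦8, 7↦3, 8↦2, 9↦5, 10↦1]  zeros at y ∈ ∅
  x = 10: [0↦8, 1↦10, 2↦5, 3↦4, 4↦7, 5↦3, 6↦3, 7↦7, 8↦4, 9↦5, 10↦10]  zeros at y ∈ ∅
Collecting zeros: affine points = {(0, 0), (0, 1), (4, 7), (4, 9), (5, 1), (5, 5), (6, 0), (6, 7), (7, 3), (7, 5)}.
Total count |C(F_11)_aff| = 10.


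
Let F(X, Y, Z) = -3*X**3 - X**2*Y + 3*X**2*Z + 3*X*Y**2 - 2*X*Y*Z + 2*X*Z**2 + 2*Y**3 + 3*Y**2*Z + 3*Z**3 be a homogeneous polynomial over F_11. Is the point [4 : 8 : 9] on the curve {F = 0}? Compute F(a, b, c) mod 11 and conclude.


F(4,8,9) ≡ 6 (mod 11); P is NOT on the curve.

Evaluate F(4, 8, 9) term-by-term (mod 11).
  -3*X**3 ↦ -3·64·1·1 = -192
  -X**2*Y ↦ -1·16·8·1 = -128
  3*X**2*Z ↦ 3·16·1·9 = 432
  3*X*Y**2 ↦ 3·4·64·1 = 768
  -2*X*Y*Z ↦ -2·4·8·9 = -576
  2*X*Z**2 ↦ 2·4·1·81 = 648
  2*Y**3 ↦ 2·1·512·1 = 1024
  3*Y**2*Z ↦ 3·1·64·9 = 1728
  3*Z**3 ↦ 3·1·1·729 = 2187
Sum: F(4, 8, 9) = (-192) + (-128) + (432) + (768) + (-576) + (648) + (1024) + (1728) + (2187) = 5891.
Reducing mod 11: 5891 ≡ 6 (mod 11).
Since F(a, b, c) ≡ 6 ≠ 0 (mod 11), P does NOT lie on the curve.


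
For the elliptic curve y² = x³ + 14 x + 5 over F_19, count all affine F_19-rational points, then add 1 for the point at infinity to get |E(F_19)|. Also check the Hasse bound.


Affine points = {(0, 9), (0, 10), (1, 1), (1, 18), (3, 6), (3, 13), (4, 7), (4, 12), (6, 1), (6, 18), (7, 3), (7, 16), (9, 9), (9, 10), (10, 9), (10, 10), (12, 1), (12, 18), (13, 3), (13, 16), (14, 0), (17, 8), (17, 11), (18, 3), (18, 16)}; affine count = 25; |E(F_19)| = 26.

Discriminant check: Δ ∝ 4a³ + 27b² = 4·14³ + 27·5² = 4·2744 + 27·25 ≡ 4 (mod 19). Nonzero ⇒ E is nonsingular.
For each x ∈ F_19, compute rhs = x³ + 14·x + 5 mod 19, then count y ∈ F_19 with y² ≡ rhs.
  x = 0: rhs = 5, matching y values: 9, 10 (2 points).
  x = 1: rhs = 1, matching y values: 1, 18 (2 points).
  x = 2: rhs = 3, matching y values: none (0 points).
  x = 3: rhs = 17, matching y values: 6, 13 (2 points).
  x = 4: rhs = 11, matching y values: 7, 12 (2 points).
  x = 5: rhs = 10, matching y values: none (0 points).
  x = 6: rhs = 1, matching y values: 1, 18 (2 points).
  x = 7: rhs = 9, matching y values: 3, 16 (2 points).
  x = 8: rhs = 2, matching y values: none (0 points).
  x = 9: rhs = 5, matching y values: 9, 10 (2 points).
  x = 10: rhs = 5, matching y values: 9, 10 (2 points).
  x = 11: rhs = 8, matching y values: none (0 points).
  x = 12: rhs = 1, matching y values: 1, 18 (2 points).
  x = 13: rhs = 9, matching y values: 3, 16 (2 points).
  x = 14: rhs = 0, matching y values: 0 (1 points).
  x = 15: rhs = 18, matching y values: none (0 points).
  x = 16: rhs = 12, matching y values: none (0 points).
  x = 17: rhs = 7, matching y values: 8, 11 (2 points).
  x = 18: rhs = 9, matching y values: 3, 16 (2 points).
Total affine count: 25.
Full point count |E(F_19)| = 25 + 1 = 26.
Hasse bound: |26 − (19+1)| = |6| = 6 ≤ 2√19 ≈ 8.7178 ✓.


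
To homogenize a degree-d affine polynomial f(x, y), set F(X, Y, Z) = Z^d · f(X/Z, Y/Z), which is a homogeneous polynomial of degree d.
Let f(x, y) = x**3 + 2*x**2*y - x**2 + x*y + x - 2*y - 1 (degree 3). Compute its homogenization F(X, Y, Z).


F(X, Y, Z) = X**3 + 2*X**2*Y - X**2*Z + X*Y*Z + X*Z**2 - 2*Y*Z**2 - Z**3

deg(f) = 3.
Substitute x = X/Z, y = Y/Z into f, then multiply by Z^3.
  monomial 1·x^3·y^0 ↦ 1·X^3·Y^0·Z^0.
  monomial 2·x^2·y^1 ↦ 2·X^2·Y^1·Z^0.
  monomial -1·x^2·y^0 ↦ -1·X^2·Y^0·Z^1.
  monomial 1·x^1·y^1 ↦ 1·X^1·Y^1·Z^1.
  monomial 1·x^1·y^0 ↦ 1·X^1·Y^0·Z^2.
  monomial -2·x^0·y^1 ↦ -2·X^0·Y^1·Z^2.
  monomial -1·x^0·y^0 ↦ -1·X^0·Y^0·Z^3.
Collecting: F(X, Y, Z) = X**3 + 2*X**2*Y - X**2*Z + X*Y*Z + X*Z**2 - 2*Y*Z**2 - Z**3.


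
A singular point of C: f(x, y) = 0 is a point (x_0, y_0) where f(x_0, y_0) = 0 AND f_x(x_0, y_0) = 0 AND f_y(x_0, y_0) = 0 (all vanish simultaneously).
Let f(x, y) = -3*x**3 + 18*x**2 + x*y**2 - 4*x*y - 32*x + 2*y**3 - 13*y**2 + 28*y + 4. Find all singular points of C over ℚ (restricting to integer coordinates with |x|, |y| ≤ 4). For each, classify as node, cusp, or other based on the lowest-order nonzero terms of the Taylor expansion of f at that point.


Singular points: {(2, 2)}; classification: cusp.

Compute partial derivatives:
  f_x = -9*x**2 + 36*x + y**2 - 4*y - 32.
  f_y = 2*x*y - 4*x + 6*y**2 - 26*y + 28.
Scan x_0 ∈ {−4, ..., 4}. For each x_0, f_y(x_0, y) is a polynomial in y; find its integer roots y ∈ {−4, ..., 4}, then test f_x and f at those candidates.
  x = -4: f_y(-4, y) = 6*y**2 - 34*y + 44; vanishes at y ∈ {2}. (-4, 2): f_x = -324 ≠ 0.
  x = -3: f_y(-3, y) = 6*y**2 - 32*y + 40; vanishes at y ∈ {2}. (-3, 2): f_x = -225 ≠ 0.
  x = -2: f_y(-2, y) = 6*y**2 - 30*y + 36; vanishes at y ∈ {2, 3}. (-2, 2): f_x = -144 ≠ 0; (-2, 3): f_x = -143 ≠ 0.
  x = -1: f_y(-1, y) = 6*y**2 - 28*y + 32; vanishes at y ∈ {2}. (-1, 2): f_x = -81 ≠ 0.
  x = 0: f_y(0, y) = 6*y**2 - 26*y + 28; vanishes at y ∈ {2}. (0, 2): f_x = -36 ≠ 0.
  x = 1: f_y(1, y) = 6*y**2 - 24*y + 24; vanishes at y ∈ {2}. (1, 2): f_x = -9 ≠ 0.
  x = 2: f_y(2, y) = 6*y**2 - 22*y + 20; vanishes at y ∈ {2}. (2, 2): f_x = 0, f = 0 — SINGULAR.
  x = 3: f_y(3, y) = 6*y**2 - 20*y + 16; vanishes at y ∈ {2}. (3, 2): f_x = -9 ≠ 0.
  x = 4: f_y(4, y) = 6*y**2 - 18*y + 12; vanishes at y ∈ {1, 2}. (4, 1): f_x = -35 ≠ 0; (4, 2): f_x = -36 ≠ 0.
Only singular point on the grid: (2, 2).
Classify: substitute x = 2 + u, y = 2 + v and expand: f = -3*u**3 + u*v**2 + 2*v**3 + v**2.
No constant or linear terms (consistent with a singular point). Quadratic part: v**2. Cubic part: -3*u**3 + u*v**2 + 2*v**3.
The quadratic part v**2 is a perfect square, so there is a single (double) tangent line v = 0, i.e. y = 2. Restricting the cubic part to that line (v = 0) leaves -3*u**3 ≠ 0, so f is not divisible by v and the branch is v² ≈ 3*u**3 to lowest order — this is a cusp.
Classification: cusp.


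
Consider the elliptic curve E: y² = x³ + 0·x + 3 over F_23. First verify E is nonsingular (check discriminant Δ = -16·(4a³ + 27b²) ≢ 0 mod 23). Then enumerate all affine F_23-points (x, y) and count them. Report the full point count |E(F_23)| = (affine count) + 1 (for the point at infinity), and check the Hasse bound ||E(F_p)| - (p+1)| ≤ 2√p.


Affine points = {(0, 7), (0, 16), (1, 2), (1, 21), (5, 6), (5, 17), (6, 9), (6, 14), (7, 1), (7, 22), (8, 3), (8, 20), (11, 0), (12, 11), (12, 12), (18, 4), (18, 19), (19, 10), (19, 13), (21, 8), (21, 15), (22, 5), (22, 18)}; affine count = 23; |E(F_23)| = 24.

Discriminant check: Δ ∝ 4a³ + 27b² = 4·0³ + 27·3² = 4·0 + 27·9 ≡ 13 (mod 23). Nonzero ⇒ E is nonsingular.
For each x ∈ F_23, compute rhs = x³ + 0·x + 3 mod 23, then count y ∈ F_23 with y² ≡ rhs.
  x = 0: rhs = 3, matching y values: 7, 16 (2 points).
  x = 1: rhs = 4, matching y values: 2, 21 (2 points).
  x = 2: rhs = 11, matching y values: none (0 points).
  x = 3: rhs = 7, matching y values: none (0 points).
  x = 4: rhs = 21, matching y values: none (0 points).
  x = 5: rhs = 13, matching y values: 6, 17 (2 points).
  x = 6: rhs = 12, matching y values: 9, 14 (2 points).
  x = 7: rhs = 1, matching y values: 1, 22 (2 points).
  x = 8: rhs = 9, matching y values: 3, 20 (2 points).
  x = 9: rhs = 19, matching y values: none (0 points).
  x = 10: rhs = 14, matching y values: none (0 points).
  x = 11: rhs = 0, matching y values: 0 (1 points).
  x = 12: rhs = 6, matching y values: 11, 12 (2 points).
  x = 13: rhs = 15, matching y values: none (0 points).
  x = 14: rhs = 10, matching y values: none (0 points).
  x = 15: rhs = 20, matching y values: none (0 points).
  x = 16: rhs = 5, matching y values: none (0 points).
  x = 17: rhs = 17, matching y values: none (0 points).
  x = 18: rhs = 16, matching y values: 4, 19 (2 points).
  x = 19: rhs = 8, matching y values: 10, 13 (2 points).
  x = 20: rhs = 22, matching y values: none (0 points).
  x = 21: rhs = 18, matching y values: 8, 15 (2 points).
  x = 22: rhs = 2, matching y values: 5, 18 (2 points).
Total affine count: 23.
Full point count |E(F_23)| = 23 + 1 = 24.
Hasse bound: |24 − (23+1)| = |0| = 0 ≤ 2√23 ≈ 9.5917 ✓.


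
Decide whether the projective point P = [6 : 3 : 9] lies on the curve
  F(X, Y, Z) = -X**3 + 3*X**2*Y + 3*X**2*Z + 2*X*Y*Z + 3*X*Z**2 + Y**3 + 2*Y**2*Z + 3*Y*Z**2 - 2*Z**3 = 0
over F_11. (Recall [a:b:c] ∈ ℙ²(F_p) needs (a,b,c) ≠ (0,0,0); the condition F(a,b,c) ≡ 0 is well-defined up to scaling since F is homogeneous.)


F(6,3,9) ≡ 1 (mod 11); P is NOT on the curve.

Evaluate F(6, 3, 9) term-by-term (mod 11).
  -X**3 ↦ -1·216·1·1 = -216
  3*X**2*Y ↦ 3·36·3·1 = 324
  3*X**2*Z ↦ 3·36·1·9 = 972
  2*X*Y*Z ↦ 2·6·3·9 = 324
  3*X*Z**2 ↦ 3·6·1·81 = 1458
  Y**3 ↦ 1·1·27·1 = 27
  2*Y**2*Z ↦ 2·1·9·9 = 162
  3*Y*Z**2 ↦ 3·1·3·81 = 729
  -2*Z**3 ↦ -2·1·1·729 = -1458
Sum: F(6, 3, 9) = (-216) + (324) + (972) + (324) + (1458) + (27) + (162) + (729) + (-1458) = 2322.
Reducing mod 11: 2322 ≡ 1 (mod 11).
Since F(a, b, c) ≡ 1 ≠ 0 (mod 11), P does NOT lie on the curve.


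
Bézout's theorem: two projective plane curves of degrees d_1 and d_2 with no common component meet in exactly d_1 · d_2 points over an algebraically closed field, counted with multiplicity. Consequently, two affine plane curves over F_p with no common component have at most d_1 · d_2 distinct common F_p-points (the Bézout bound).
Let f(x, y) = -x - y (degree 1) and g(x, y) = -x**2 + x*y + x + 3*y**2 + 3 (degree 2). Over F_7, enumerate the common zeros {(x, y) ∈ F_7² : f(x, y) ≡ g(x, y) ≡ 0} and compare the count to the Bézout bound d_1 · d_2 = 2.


Common zeros: ∅; count = 0; Bézout bound = 2.

deg(f) = 1, deg(g) = 2, so Bézout bound = 2.
Scan x ∈ F_7. For each x, list the y ∈ F_7 with f(x, y) ≡ 0 and those with g(x, y) ≡ 0 (mod 7); the common zeros in that column are the intersection.
  x = 0: f ≡ 0 at y ∈ {0}; g ≡ 0 at y ∈ ∅; common: ∅.
  x = 1: f ≡ 0 at y ∈ {6}; g ≡ 0 at y ∈ {1}; common: ∅.
  x = 2: f ≡ 0 at y ∈ {5}; g ≡ 0 at y ∈ ∅; common: ∅.
  x = 3: f ≡ 0 at y ∈ {4}; g ≡ 0 at y ∈ ∅; common: ∅.
  x = 4: f ≡ 0 at y ∈ {3}; g ≡ 0 at y ∈ ∅; common: ∅.
  x = 5: f ≡ 0 at y ∈ {2}; g ≡ 0 at y ∈ ∅; common: ∅.
  x = 6: f ≡ 0 at y ∈ {1}; g ≡ 0 at y ∈ ∅; common: ∅.
Collecting: common zeros = ∅, so the count is 0.
Comparison with the Bézout bound: 0 ≤ 2 = deg(f)·deg(g), as expected for curves with no common component (the affine F_7-count falls short of the bound because intersections may lie at infinity, over extension fields, or carry multiplicity).


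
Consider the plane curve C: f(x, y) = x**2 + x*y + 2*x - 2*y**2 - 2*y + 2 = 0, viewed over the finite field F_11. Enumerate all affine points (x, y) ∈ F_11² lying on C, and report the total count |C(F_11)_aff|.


Affine F_11-points: {(0, 3), (0, 7), (2, 4), (2, 7), (3, 2), (3, 4), (4, 2), (4, 10), (6, 3), (6, 10)}; count = 10.

For each of the 121 pairs (x, y) ∈ F_11², evaluate f(x, y) mod 11. Record the zeros.
  x = 0: [0↦2, 1↦9, 2↦1, 3↦0, 4↦6, 5↦8, 6↦6, 7↦0, 8↦1, 9↦9, 10↦2]  zeros at y ∈ {3, 7}
  x = 1: [0↦5, 1↦2, 2↦6, 3↦6, 4↦2, 5↦5, 6↦4, 7↦10, 8↦1, 9↦10, 10↦4]  zeros at y ∈ ∅
  x = 2: [0↦10, 1↦8, 2↦2, 3↦3, 4↦0, 5↦4, 6↦4, 7↦0, 8↦3, 9↦2, 10↦8]  zeros at y ∈ {4, 7}
  x = 3: [0↦6, 1↦5, 2↦0, 3↦2, 4↦0, 5↦5, 6↦6, 7↦3, 8↦7, 9↦7, 10↦3]  zeros at y ∈ {2, 4}
  x = 4: [0↦4, 1↦4, 2↦0, 3↦3, 4↦2, 5↦8, 6↦10, 7↦8, 8↦2, 9↦3, 10↦0]  zeros at y ∈ {2, 10}
  x = 5: [0↦4, 1↦5, 2↦2, 3↦6, 4↦6, 5↦2, 6↦5, 7↦4, 8↦10, 9↦1, 10↦10]  zeros at y ∈ ∅
  x = 6: [0↦6, 1↦8, 2↦6, 3↦0, 4↦1, 5↦9, 6↦2, 7↦2, 8↦9, 9↦1, 10↦0]  zeros at y ∈ {3, 10}
  x = 7: [0↦10, 1↦2, 2↦1, 3↦7, 4↦9, 5↦7, 6↦1, 7↦2, 8↦10, 9↦3, 10↦3]  zeros at y ∈ ∅
  x = 8: [0↦5, 1↦9, 2↦9, 3↦5, 4↦8, 5↦7, 6↦2, 7↦4, 8↦2, 9↦7, 10↦8]  zeros at y ∈ ∅
  x = 9: [0↦2, 1↦7, 2↦8, 3↦5, 4↦9, 5↦9, 6↦5, 7↦8, 8↦7, 9↦2, 10↦4]  zeros at y ∈ ∅
  x = 10: [0↦1, 1↦7, 2↦9, 3↦7, 4↦1, 5↦2, 6↦10, 7↦3, 8↦3, 9↦10, 10↦2]  zeros at y ∈ ∅
Collecting zeros: affine points = {(0, 3), (0, 7), (2, 4), (2, 7), (3, 2), (3, 4), (4, 2), (4, 10), (6, 3), (6, 10)}.
Total count |C(F_11)_aff| = 10.


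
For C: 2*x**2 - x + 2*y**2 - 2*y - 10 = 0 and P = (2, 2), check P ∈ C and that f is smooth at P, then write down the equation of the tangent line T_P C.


Tangent line at P: 7*x + 6*y - 26 = 0.

Step 1: f(2, 2) = 0, so P lies on C.
Step 2: partial derivatives
  f_x(x, y) = 4*x - 1, f_y(x, y) = 4*y - 2.
  f_x(P) = 7, f_y(P) = 6 (gradient nonzero, so P is smooth).
Step 3: tangent line at P: 7·(x − 2) + 6·(y − 2) = 0.
Expanding: 7*x + 6*y - 26 = 0.


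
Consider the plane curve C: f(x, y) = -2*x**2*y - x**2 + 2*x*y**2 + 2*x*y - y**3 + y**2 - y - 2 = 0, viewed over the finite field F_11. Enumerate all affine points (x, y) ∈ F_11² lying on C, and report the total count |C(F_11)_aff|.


Affine F_11-points: {(3, 0), (4, 8), (6, 5), (7, 3), (7, 9), (8, 0), (9, 3), (9, 8), (10, 9)}; count = 9.

For each of the 121 pairs (x, y) ∈ F_11², evaluate f(x, y) mod 11. Record the zeros.
  x = 0: [0↦9, 1↦8, 2↦3, 3↦10, 4↦1, 5↦3, 6↦10, 7↦5, 8↦4, 9↦1, 10↦1]  zeros at y ∈ ∅
  x = 1: [0↦8, 1↦9, 2↦10, 3↦5, 4↦10, 5↦8, 6↦4, 7↦3, 8↦10, 9↦8, 10↦2]  zeros at y ∈ ∅
  x = 2: [0↦5, 1↦4, 2↦7, 3↦8, 4↦1, 5↦2, 6↦5, 7↦4, 8↦4, 9↦10, 10↦5]  zeros at y ∈ ∅
  x = 3: [0↦0, 1↦4, 2↦5, 3↦8, 4↦7, 5↦7, 6↦2, 7↦8, 8↦8, 9↦7, 10↦10]  zeros at y ∈ {0}
  x = 4: [0↦4, 1↦9, 2↦4, 3↦5, 4↦6, 5↦1, 6↦6, 7↦4, 8↦0, 9↦10, 10↦6]  zeros at y ∈ {8}
  x = 5: [0↦6, 1↦8, 2↦4, 3↦10, 4↦9, 5↦6, 6↦6, 7↦3, 8↦2, 9↦8, 10↦4]  zeros at y ∈ ∅
  x = 6: [0↦6, 1↦1, 2↦5, 3↦1, 4↦5, 5↦0, 6↦2, 7↦5, 8↦3, 9↦1, 10↦4]  zeros at y ∈ {5}
  x = 7: [0↦4, 1↦10, 2↦7, 3↦0, 4↦5, 5↦5, 6↦5, 7↦10, 8↦3, 9↦0, 10↦6]  zeros at y ∈ {3, 9}
  x = 8: [0↦0, 1↦2, 2↦10, 3↦7, 4↦9, 5↦10, 6↦4, 7↦7, 8↦2, 9↦5, 10↦10]  zeros at y ∈ {0}
  x = 9: [0↦5, 1↦10, 2↦3, 3↦0, 4↦6, 5↦4, 6↦10, 7↦7, 8↦0, 9↦5, 10↦5]  zeros at y ∈ {3, 8}
  x = 10: [0↦8, 1↦1, 2↦8, 3↦1, 4↦7, 5↦9, 6↦1, 7↦10, 8↦8, 9↦0, 10↦2]  zeros at y ∈ {9}
Collecting zeros: affine points = {(3, 0), (4, 8), (6, 5), (7, 3), (7, 9), (8, 0), (9, 3), (9, 8), (10, 9)}.
Total count |C(F_11)_aff| = 9.


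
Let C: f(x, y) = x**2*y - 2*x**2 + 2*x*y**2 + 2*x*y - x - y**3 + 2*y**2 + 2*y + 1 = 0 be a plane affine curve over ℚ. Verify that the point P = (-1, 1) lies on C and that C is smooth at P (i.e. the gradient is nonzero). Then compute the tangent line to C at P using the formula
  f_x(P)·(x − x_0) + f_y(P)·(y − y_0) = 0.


Tangent line at P: 5*x - 2*y + 7 = 0.

Step 1: f(-1, 1) = 0, so P lies on C.
Step 2: partial derivatives
  f_x(x, y) = 2*x*y - 4*x + 2*y**2 + 2*y - 1, f_y(x, y) = x**2 + 4*x*y + 2*x - 3*y**2 + 4*y + 2.
  f_x(P) = 5, f_y(P) = -2 (gradient nonzero, so P is smooth).
Step 3: tangent line at P: 5·(x − -1) + -2·(y − 1) = 0.
Expanding: 5*x - 2*y + 7 = 0.


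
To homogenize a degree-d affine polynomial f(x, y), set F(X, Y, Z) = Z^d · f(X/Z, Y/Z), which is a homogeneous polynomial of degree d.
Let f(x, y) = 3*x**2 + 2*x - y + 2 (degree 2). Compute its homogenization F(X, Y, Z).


F(X, Y, Z) = 3*X**2 + 2*X*Z - Y*Z + 2*Z**2

deg(f) = 2.
Substitute x = X/Z, y = Y/Z into f, then multiply by Z^2.
  monomial 3·x^2·y^0 ↦ 3·X^2·Y^0·Z^0.
  monomial 2·x^1·y^0 ↦ 2·X^1·Y^0·Z^1.
  monomial -1·x^0·y^1 ↦ -1·X^0·Y^1·Z^1.
  monomial 2·x^0·y^0 ↦ 2·X^0·Y^0·Z^2.
Collecting: F(X, Y, Z) = 3*X**2 + 2*X*Z - Y*Z + 2*Z**2.


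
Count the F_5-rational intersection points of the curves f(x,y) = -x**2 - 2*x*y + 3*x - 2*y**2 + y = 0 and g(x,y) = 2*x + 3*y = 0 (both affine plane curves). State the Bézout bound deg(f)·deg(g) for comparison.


Common zeros: {(0, 0)}; count = 1; Bézout bound = 2.

deg(f) = 2, deg(g) = 1, so Bézout bound = 2.
Scan x ∈ F_5. For each x, list the y ∈ F_5 with f(x, y) ≡ 0 and those with g(x, y) ≡ 0 (mod 5); the common zeros in that column are the intersection.
  x = 0: f ≡ 0 at y ∈ {0, 3}; g ≡ 0 at y ∈ {0}; common: {0}.
  x = 1: f ≡ 0 at y ∈ ∅; g ≡ 0 at y ∈ {1}; common: ∅.
  x = 2: f ≡ 0 at y ∈ {3}; g ≡ 0 at y ∈ {2}; common: ∅.
  x = 3: f ≡ 0 at y ∈ {0}; g ≡ 0 at y ∈ {3}; common: ∅.
  x = 4: f ≡ 0 at y ∈ ∅; g ≡ 0 at y ∈ {4}; common: ∅.
Collecting: common zeros = {(0, 0)}, so the count is 1.
Comparison with the Bézout bound: 1 ≤ 2 = deg(f)·deg(g), as expected for curves with no common component (the affine F_5-count falls short of the bound because intersections may lie at infinity, over extension fields, or carry multiplicity).


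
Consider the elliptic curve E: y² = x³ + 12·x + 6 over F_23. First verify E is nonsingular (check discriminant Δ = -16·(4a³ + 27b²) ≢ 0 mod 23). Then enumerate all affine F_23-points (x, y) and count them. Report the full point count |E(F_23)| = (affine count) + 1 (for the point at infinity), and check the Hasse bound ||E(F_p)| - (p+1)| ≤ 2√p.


Affine points = {(0, 11), (0, 12), (3, 0), (4, 7), (4, 16), (6, 8), (6, 15), (8, 4), (8, 19), (13, 6), (13, 17), (16, 4), (16, 19), (19, 3), (19, 20), (20, 9), (20, 14), (22, 4), (22, 19)}; affine count = 19; |E(F_23)| = 20.

Discriminant check: Δ ∝ 4a³ + 27b² = 4·12³ + 27·6² = 4·1728 + 27·36 ≡ 18 (mod 23). Nonzero ⇒ E is nonsingular.
For each x ∈ F_23, compute rhs = x³ + 12·x + 6 mod 23, then count y ∈ F_23 with y² ≡ rhs.
  x = 0: rhs = 6, matching y values: 11, 12 (2 points).
  x = 1: rhs = 19, matching y values: none (0 points).
  x = 2: rhs = 15, matching y values: none (0 points).
  x = 3: rhs = 0, matching y values: 0 (1 points).
  x = 4: rhs = 3, matching y values: 7, 16 (2 points).
  x = 5: rhs = 7, matching y values: none (0 points).
  x = 6: rhs = 18, matching y values: 8, 15 (2 points).
  x = 7: rhs = 19, matching y values: none (0 points).
  x = 8: rhs = 16, matching y values: 4, 19 (2 points).
  x = 9: rhs = 15, matching y values: none (0 points).
  x = 10: rhs = 22, matching y values: none (0 points).
  x = 11: rhs = 20, matching y values: none (0 points).
  x = 12: rhs = 15, matching y values: none (0 points).
  x = 13: rhs = 13, matching y values: 6, 17 (2 points).
  x = 14: rhs = 20, matching y values: none (0 points).
  x = 15: rhs = 19, matching y values: none (0 points).
  x = 16: rhs = 16, matching y values: 4, 19 (2 points).
  x = 17: rhs = 17, matching y values: none (0 points).
  x = 18: rhs = 5, matching y values: none (0 points).
  x = 19: rhs = 9, matching y values: 3, 20 (2 points).
  x = 20: rhs = 12, matching y values: 9, 14 (2 points).
  x = 21: rhs = 20, matching y values: none (0 points).
  x = 22: rhs = 16, matching y values: 4, 19 (2 points).
Total affine count: 19.
Full point count |E(F_23)| = 19 + 1 = 20.
Hasse bound: |20 − (23+1)| = |-4| = 4 ≤ 2√23 ≈ 9.5917 ✓.


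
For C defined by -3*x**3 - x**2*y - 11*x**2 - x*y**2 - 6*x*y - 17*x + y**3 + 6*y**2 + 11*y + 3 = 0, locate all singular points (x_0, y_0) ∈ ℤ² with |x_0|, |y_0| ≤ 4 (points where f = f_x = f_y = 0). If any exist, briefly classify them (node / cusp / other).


Singular points: {(-1, -2)}; classification: cusp.

Compute partial derivatives:
  f_x = -9*x**2 - 2*x*y - 22*x - y**2 - 6*y - 17.
  f_y = -x**2 - 2*x*y - 6*x + 3*y**2 + 12*y + 11.
Scan x_0 ∈ {−4, ..., 4}. For each x_0, f_y(x_0, y) is a polynomial in y; find its integer roots y ∈ {−4, ..., 4}, then test f_x and f at those candidates.
  x = -4: f_y(-4, y) = 3*y**2 + 20*y + 19; no integer root y with |y| ≤ 4.
  x = -3: f_y(-3, y) = 3*y**2 + 18*y + 20; no integer root y with |y| ≤ 4.
  x = -2: f_y(-2, y) = 3*y**2 + 16*y + 19; no integer root y with |y| ≤ 4.
  x = -1: f_y(-1, y) = 3*y**2 + 14*y + 16; vanishes at y ∈ {-2}. (-1, -2): f_x = 0, f = 0 — SINGULAR.
  x = 0: f_y(0, y) = 3*y**2 + 12*y + 11; no integer root y with |y| ≤ 4.
  x = 1: f_y(1, y) = 3*y**2 + 10*y + 4; no integer root y with |y| ≤ 4.
  x = 2: f_y(2, y) = 3*y**2 + 8*y - 5; no integer root y with |y| ≤ 4.
  x = 3: f_y(3, y) = 3*y**2 + 6*y - 16; no integer root y with |y| ≤ 4.
  x = 4: f_y(4, y) = 3*y**2 + 4*y - 29; no integer root y with |y| ≤ 4.
Only singular point on the grid: (-1, -2).
Classify: substitute x = -1 + u, y = -2 + v and expand: f = -3*u**3 - u**2*v - u*v**2 + v**3 + v**2.
No constant or linear terms (consistent with a singular point). Quadratic part: v**2. Cubic part: -3*u**3 - u**2*v - u*v**2 + v**3.
The quadratic part v**2 is a perfect square, so there is a single (double) tangent line v = 0, i.e. y = -2. Restricting the cubic part to that line (v = 0) leaves -3*u**3 ≠ 0, so f is not divisible by v and the branch is v² ≈ 3*u**3 to lowest order — this is a cusp.
Classification: cusp.


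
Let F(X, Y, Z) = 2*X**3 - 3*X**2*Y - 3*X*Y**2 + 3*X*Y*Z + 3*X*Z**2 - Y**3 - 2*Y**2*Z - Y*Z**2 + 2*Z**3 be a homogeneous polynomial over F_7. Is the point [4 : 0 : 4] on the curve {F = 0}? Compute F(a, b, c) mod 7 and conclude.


F(4,0,4) ≡ 0 (mod 7); P is on the curve.

Evaluate F(4, 0, 4) term-by-term (mod 7).
  2*X**3 ↦ 2·64·1·1 = 128
  -3*X**2*Y ↦ -3·16·0·1 = 0
  -3*X*Y**2 ↦ -3·4·0·1 = 0
  3*X*Y*Z ↦ 3·4·0·4 = 0
  3*X*Z**2 ↦ 3·4·1·16 = 192
  -Y**3 ↦ -1·1·0·1 = 0
  -2*Y**2*Z ↦ -2·1·0·4 = 0
  -Y*Z**2 ↦ -1·1·0·16 = 0
  2*Z**3 ↦ 2·1·1·64 = 128
Sum: F(4, 0, 4) = (128) + (0) + (0) + (0) + (192) + (0) + (0) + (0) + (128) = 448.
Reducing mod 7: 448 ≡ 0 (mod 7).
Since F(a, b, c) ≡ 0 (mod 7), P lies on the curve.


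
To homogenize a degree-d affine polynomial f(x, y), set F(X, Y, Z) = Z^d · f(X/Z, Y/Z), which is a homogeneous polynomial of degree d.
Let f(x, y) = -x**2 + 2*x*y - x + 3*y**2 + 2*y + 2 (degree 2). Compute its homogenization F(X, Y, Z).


F(X, Y, Z) = -X**2 + 2*X*Y - X*Z + 3*Y**2 + 2*Y*Z + 2*Z**2

deg(f) = 2.
Substitute x = X/Z, y = Y/Z into f, then multiply by Z^2.
  monomial -1·x^2·y^0 ↦ -1·X^2·Y^0·Z^0.
  monomial 2·x^1·y^1 ↦ 2·X^1·Y^1·Z^0.
  monomial -1·x^1·y^0 ↦ -1·X^1·Y^0·Z^1.
  monomial 3·x^0·y^2 ↦ 3·X^0·Y^2·Z^0.
  monomial 2·x^0·y^1 ↦ 2·X^0·Y^1·Z^1.
  monomial 2·x^0·y^0 ↦ 2·X^0·Y^0·Z^2.
Collecting: F(X, Y, Z) = -X**2 + 2*X*Y - X*Z + 3*Y**2 + 2*Y*Z + 2*Z**2.


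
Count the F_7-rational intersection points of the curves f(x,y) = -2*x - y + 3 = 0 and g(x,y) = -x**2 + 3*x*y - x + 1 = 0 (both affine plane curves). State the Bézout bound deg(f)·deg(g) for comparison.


Common zeros: {(6, 5)}; count = 1; Bézout bound = 2.

deg(f) = 1, deg(g) = 2, so Bézout bound = 2.
Scan x ∈ F_7. For each x, list the y ∈ F_7 with f(x, y) ≡ 0 and those with g(x, y) ≡ 0 (mod 7); the common zeros in that column are the intersection.
  x = 0: f ≡ 0 at y ∈ {3}; g ≡ 0 at y ∈ ∅; common: ∅.
  x = 1: f ≡ 0 at y ∈ {1}; g ≡ 0 at y ∈ {5}; common: ∅.
  x = 2: f ≡ 0 at y ∈ {6}; g ≡ 0 at y ∈ {2}; common: ∅.
  x = 3: f ≡ 0 at y ∈ {4}; g ≡ 0 at y ∈ {2}; common: ∅.
  x = 4: f ≡ 0 at y ∈ {2}; g ≡ 0 at y ∈ {1}; common: ∅.
  x = 5: f ≡ 0 at y ∈ {0}; g ≡ 0 at y ∈ {1}; common: ∅.
  x = 6: f ≡ 0 at y ∈ {5}; g ≡ 0 at y ∈ {5}; common: {5}.
Collecting: common zeros = {(6, 5)}, so the count is 1.
Comparison with the Bézout bound: 1 ≤ 2 = deg(f)·deg(g), as expected for curves with no common component (the affine F_7-count falls short of the bound because intersections may lie at infinity, over extension fields, or carry multiplicity).


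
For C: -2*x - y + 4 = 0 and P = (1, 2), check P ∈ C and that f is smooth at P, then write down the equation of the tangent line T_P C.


Tangent line at P: -2*x - y + 4 = 0.

Step 1: f(1, 2) = 0, so P lies on C.
Step 2: partial derivatives
  f_x(x, y) = -2, f_y(x, y) = -1.
  f_x(P) = -2, f_y(P) = -1 (gradient nonzero, so P is smooth).
Step 3: tangent line at P: -2·(x − 1) + -1·(y − 2) = 0.
Expanding: -2*x - y + 4 = 0.


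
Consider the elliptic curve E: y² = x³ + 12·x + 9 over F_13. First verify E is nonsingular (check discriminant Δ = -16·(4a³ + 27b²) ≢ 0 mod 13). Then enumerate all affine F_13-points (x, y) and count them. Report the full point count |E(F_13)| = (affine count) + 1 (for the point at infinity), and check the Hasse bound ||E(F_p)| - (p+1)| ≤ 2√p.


Affine points = {(0, 3), (0, 10), (1, 3), (1, 10), (4, 2), (4, 11), (5, 5), (5, 8), (9, 1), (9, 12), (11, 4), (11, 9), (12, 3), (12, 10)}; affine count = 14; |E(F_13)| = 15.

Discriminant check: Δ ∝ 4a³ + 27b² = 4·12³ + 27·9² = 4·1728 + 27·81 ≡ 12 (mod 13). Nonzero ⇒ E is nonsingular.
For each x ∈ F_13, compute rhs = x³ + 12·x + 9 mod 13, then count y ∈ F_13 with y² ≡ rhs.
  x = 0: rhs = 9, matching y values: 3, 10 (2 points).
  x = 1: rhs = 9, matching y values: 3, 10 (2 points).
  x = 2: rhs = 2, matching y values: none (0 points).
  x = 3: rhs = 7, matching y values: none (0 points).
  x = 4: rhs = 4, matching y values: 2, 11 (2 points).
  x = 5: rhs = 12, matching y values: 5, 8 (2 points).
  x = 6: rhs = 11, matching y values: none (0 points).
  x = 7: rhs = 7, matching y values: none (0 points).
  x = 8: rhs = 6, matching y values: none (0 points).
  x = 9: rhs = 1, matching y values: 1, 12 (2 points).
  x = 10: rhs = 11, matching y values: none (0 points).
  x = 11: rhs = 3, matching y values: 4, 9 (2 points).
  x = 12: rhs = 9, matching y values: 3, 10 (2 points).
Total affine count: 14.
Full point count |E(F_13)| = 14 + 1 = 15.
Hasse bound: |15 − (13+1)| = |1| = 1 ≤ 2√13 ≈ 7.2111 ✓.


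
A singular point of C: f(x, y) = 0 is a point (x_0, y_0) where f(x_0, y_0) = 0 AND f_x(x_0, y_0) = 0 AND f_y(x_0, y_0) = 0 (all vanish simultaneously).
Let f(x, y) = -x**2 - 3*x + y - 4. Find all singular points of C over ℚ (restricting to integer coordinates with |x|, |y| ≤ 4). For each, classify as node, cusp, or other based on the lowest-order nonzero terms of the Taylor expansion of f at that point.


No singular points in the scanned grid; C is smooth there.

Compute partial derivatives:
  f_x = -2*x - 3.
  f_y = 1.
f_y = 1 is a nonzero constant, so f_y never vanishes: no point (x, y) can satisfy f = f_x = f_y = 0. In particular no (x, y) ∈ {−4, ..., 4}² is singular; the curve is smooth.


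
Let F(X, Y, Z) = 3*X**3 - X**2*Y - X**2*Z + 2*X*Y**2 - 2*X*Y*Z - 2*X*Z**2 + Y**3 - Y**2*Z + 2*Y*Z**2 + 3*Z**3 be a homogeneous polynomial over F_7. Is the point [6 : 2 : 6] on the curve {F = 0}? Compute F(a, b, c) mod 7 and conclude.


F(6,2,6) ≡ 6 (mod 7); P is NOT on the curve.

Evaluate F(6, 2, 6) term-by-term (mod 7).
  3*X**3 ↦ 3·216·1·1 = 648
  -X**2*Y ↦ -1·36·2·1 = -72
  -X**2*Z ↦ -1·36·1·6 = -216
  2*X*Y**2 ↦ 2·6·4·1 = 48
  -2*X*Y*Z ↦ -2·6·2·6 = -144
  -2*X*Z**2 ↦ -2·6·1·36 = -432
  Y**3 ↦ 1·1·8·1 = 8
  -Y**2*Z ↦ -1·1·4·6 = -24
  2*Y*Z**2 ↦ 2·1·2·36 = 144
  3*Z**3 ↦ 3·1·1·216 = 648
Sum: F(6, 2, 6) = (648) + (-72) + (-216) + (48) + (-144) + (-432) + (8) + (-24) + (144) + (648) = 608.
Reducing mod 7: 608 ≡ 6 (mod 7).
Since F(a, b, c) ≡ 6 ≠ 0 (mod 7), P does NOT lie on the curve.


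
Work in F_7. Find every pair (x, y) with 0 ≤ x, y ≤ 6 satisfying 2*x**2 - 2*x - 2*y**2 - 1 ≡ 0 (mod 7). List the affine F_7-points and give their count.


Affine F_7-points: {(3, 3), (3, 4), (4, 1), (4, 6), (5, 3), (5, 4)}; count = 6.

For each of the 49 pairs (x, y) ∈ F_7², evaluate f(x, y) mod 7. Record the zeros.
  x = 0: [0↦6, 1↦4, 2↦5, 3↦2, 4↦2, 5↦5, 6↦4]  zeros at y ∈ ∅
  x = 1: [0↦6, 1↦4, 2↦5, 3↦2, 4↦2, 5↦5, 6↦4]  zeros at y ∈ ∅
  x = 2: [0↦3, 1↦1, 2↦2, 3↦6, 4↦6, 5↦2, 6↦1]  zeros at y ∈ ∅
  x = 3: [0↦4, 1↦2, 2↦3, 3↦0, 4↦0, 5↦3, 6↦2]  zeros at y ∈ {3, 4}
  x = 4: [0↦2, 1↦0, 2↦1, 3↦5, 4↦5, 5↦1, 6↦0]  zeros at y ∈ {1, 6}
  x = 5: [0↦4, 1↦2, 2↦3, 3↦0, 4↦0, 5↦3, 6↦2]  zeros at y ∈ {3, 4}
  x = 6: [0↦3, 1↦1, 2↦2, 3↦6, 4↦6, 5↦2, 6↦1]  zeros at y ∈ ∅
Collecting zeros: affine points = {(3, 3), (3, 4), (4, 1), (4, 6), (5, 3), (5, 4)}.
Total count |C(F_7)_aff| = 6.


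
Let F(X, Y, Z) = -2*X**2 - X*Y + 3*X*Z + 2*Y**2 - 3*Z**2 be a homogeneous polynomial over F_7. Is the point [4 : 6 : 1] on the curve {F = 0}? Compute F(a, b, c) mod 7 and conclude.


F(4,6,1) ≡ 4 (mod 7); P is NOT on the curve.

Evaluate F(4, 6, 1) term-by-term (mod 7).
  -2*X**2 ↦ -2·16·1·1 = -32
  -X*Y ↦ -1·4·6·1 = -24
  3*X*Z ↦ 3·4·1·1 = 12
  2*Y**2 ↦ 2·1·36·1 = 72
  -3*Z**2 ↦ -3·1·1·1 = -3
Sum: F(4, 6, 1) = (-32) + (-24) + (12) + (72) + (-3) = 25.
Reducing mod 7: 25 ≡ 4 (mod 7).
Since F(a, b, c) ≡ 4 ≠ 0 (mod 7), P does NOT lie on the curve.


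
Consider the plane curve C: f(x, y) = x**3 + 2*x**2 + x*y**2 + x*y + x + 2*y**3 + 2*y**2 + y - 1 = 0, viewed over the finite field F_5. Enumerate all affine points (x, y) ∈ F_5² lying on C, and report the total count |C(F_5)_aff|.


Affine F_5-points: {(0, 2), (1, 1), (1, 2), (1, 3), (2, 2)}; count = 5.

For each of the 25 pairs (x, y) ∈ F_5², evaluate f(x, y) mod 5. Record the zeros.
  x = 0: [0↦4, 1↦4, 2↦0, 3↦4, 4↦3]  zeros at y ∈ {2}
  x = 1: [0↦3, 1↦0, 2↦0, 3↦0, 4↦2]  zeros at y ∈ {1, 2, 3}
  x = 2: [0↦2, 1↦1, 2↦0, 3↦1, 4↦1]  zeros at y ∈ {2}
  x = 3: [0↦2, 1↦3, 2↦1, 3↦3, 4↦1]  zeros at y ∈ ∅
  x = 4: [0↦4, 1↦2, 2↦4, 3↦2, 4↦3]  zeros at y ∈ ∅
Collecting zeros: affine points = {(0, 2), (1, 1), (1, 2), (1, 3), (2, 2)}.
Total count |C(F_5)_aff| = 5.


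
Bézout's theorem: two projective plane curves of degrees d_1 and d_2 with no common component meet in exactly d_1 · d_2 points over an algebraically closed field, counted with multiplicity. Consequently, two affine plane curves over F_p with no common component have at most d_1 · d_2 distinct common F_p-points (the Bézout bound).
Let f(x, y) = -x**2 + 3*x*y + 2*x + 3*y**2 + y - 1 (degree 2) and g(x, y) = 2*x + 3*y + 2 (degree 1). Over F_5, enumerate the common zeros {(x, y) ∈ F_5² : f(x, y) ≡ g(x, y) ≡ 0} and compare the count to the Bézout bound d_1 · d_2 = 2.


Common zeros: {(1, 2)}; count = 1; Bézout bound = 2.

deg(f) = 2, deg(g) = 1, so Bézout bound = 2.
Scan x ∈ F_5. For each x, list the y ∈ F_5 with f(x, y) ≡ 0 and those with g(x, y) ≡ 0 (mod 5); the common zeros in that column are the intersection.
  x = 0: f ≡ 0 at y ∈ ∅; g ≡ 0 at y ∈ {1}; common: ∅.
  x = 1: f ≡ 0 at y ∈ {0, 2}; g ≡ 0 at y ∈ {2}; common: {2}.
  x = 2: f ≡ 0 at y ∈ {2, 4}; g ≡ 0 at y ∈ {3}; common: ∅.
  x = 3: f ≡ 0 at y ∈ ∅; g ≡ 0 at y ∈ {4}; common: ∅.
  x = 4: f ≡ 0 at y ∈ ∅; g ≡ 0 at y ∈ {0}; common: ∅.
Collecting: common zeros = {(1, 2)}, so the count is 1.
Comparison with the Bézout bound: 1 ≤ 2 = deg(f)·deg(g), as expected for curves with no common component (the affine F_5-count falls short of the bound because intersections may lie at infinity, over extension fields, or carry multiplicity).


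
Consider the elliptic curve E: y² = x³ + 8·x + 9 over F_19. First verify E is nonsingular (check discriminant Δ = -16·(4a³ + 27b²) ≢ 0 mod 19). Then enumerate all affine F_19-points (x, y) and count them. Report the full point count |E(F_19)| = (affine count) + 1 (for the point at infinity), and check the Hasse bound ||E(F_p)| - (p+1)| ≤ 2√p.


Affine points = {(0, 3), (0, 16), (6, 8), (6, 11), (7, 3), (7, 16), (10, 5), (10, 14), (12, 3), (12, 16), (13, 7), (13, 12), (17, 2), (17, 17), (18, 0)}; affine count = 15; |E(F_19)| = 16.

Discriminant check: Δ ∝ 4a³ + 27b² = 4·8³ + 27·9² = 4·512 + 27·81 ≡ 17 (mod 19). Nonzero ⇒ E is nonsingular.
For each x ∈ F_19, compute rhs = x³ + 8·x + 9 mod 19, then count y ∈ F_19 with y² ≡ rhs.
  x = 0: rhs = 9, matching y values: 3, 16 (2 points).
  x = 1: rhs = 18, matching y values: none (0 points).
  x = 2: rhs = 14, matching y values: none (0 points).
  x = 3: rhs = 3, matching y values: none (0 points).
  x = 4: rhs = 10, matching y values: none (0 points).
  x = 5: rhs = 3, matching y values: none (0 points).
  x = 6: rhs = 7, matching y values: 8, 11 (2 points).
  x = 7: rhs = 9, matching y values: 3, 16 (2 points).
  x = 8: rhs = 15, matching y values: none (0 points).
  x = 9: rhs = 12, matching y values: none (0 points).
  x = 10: rhs = 6, matching y values: 5, 14 (2 points).
  x = 11: rhs = 3, matching y values: none (0 points).
  x = 12: rhs = 9, matching y values: 3, 16 (2 points).
  x = 13: rhs = 11, matching y values: 7, 12 (2 points).
  x = 14: rhs = 15, matching y values: none (0 points).
  x = 15: rhs = 8, matching y values: none (0 points).
  x = 16: rhs = 15, matching y values: none (0 points).
  x = 17: rhs = 4, matching y values: 2, 17 (2 points).
  x = 18: rhs = 0, matching y values: 0 (1 points).
Total affine count: 15.
Full point count |E(F_19)| = 15 + 1 = 16.
Hasse bound: |16 − (19+1)| = |-4| = 4 ≤ 2√19 ≈ 8.7178 ✓.


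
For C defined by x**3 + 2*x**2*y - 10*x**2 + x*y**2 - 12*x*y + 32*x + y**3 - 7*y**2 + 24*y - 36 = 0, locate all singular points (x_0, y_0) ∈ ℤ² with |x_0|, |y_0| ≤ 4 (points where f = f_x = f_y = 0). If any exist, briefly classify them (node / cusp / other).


Singular points: {(2, 2)}; classification: cusp.

Compute partial derivatives:
  f_x = 3*x**2 + 4*x*y - 20*x + y**2 - 12*y + 32.
  f_y = 2*x**2 + 2*x*y - 12*x + 3*y**2 - 14*y + 24.
Scan x_0 ∈ {−4, ..., 4}. For each x_0, f_y(x_0, y) is a polynomial in y; find its integer roots y ∈ {−4, ..., 4}, then test f_x and f at those candidates.
  x = -4: f_y(-4, y) = 3*y**2 - 22*y + 104; no integer root y with |y| ≤ 4.
  x = -3: f_y(-3, y) = 3*y**2 - 20*y + 78; no integer root y with |y| ≤ 4.
  x = -2: f_y(-2, y) = 3*y**2 - 18*y + 56; no integer root y with |y| ≤ 4.
  x = -1: f_y(-1, y) = 3*y**2 - 16*y + 38; no integer root y with |y| ≤ 4.
  x = 0: f_y(0, y) = 3*y**2 - 14*y + 24; no integer root y with |y| ≤ 4.
  x = 1: f_y(1, y) = 3*y**2 - 12*y + 14; no integer root y with |y| ≤ 4.
  x = 2: f_y(2, y) = 3*y**2 - 10*y + 8; vanishes at y ∈ {2}. (2, 2): f_x = 0, f = 0 — SINGULAR.
  x = 3: f_y(3, y) = 3*y**2 - 8*y + 6; no integer root y with |y| ≤ 4.
  x = 4: f_y(4, y) = 3*y**2 - 6*y + 8; no integer root y with |y| ≤ 4.
Only singular point on the grid: (2, 2).
Classify: substitute x = 2 + u, y = 2 + v and expand: f = u**3 + 2*u**2*v + u*v**2 + v**3 + v**2.
No constant or linear terms (consistent with a singular point). Quadratic part: v**2. Cubic part: u**3 + 2*u**2*v + u*v**2 + v**3.
The quadratic part v**2 is a perfect square, so there is a single (double) tangent line v = 0, i.e. y = 2. Restricting the cubic part to that line (v = 0) leaves u**3 ≠ 0, so f is not divisible by v and the branch is v² ≈ -u**3 to lowest order — this is a cusp.
Classification: cusp.


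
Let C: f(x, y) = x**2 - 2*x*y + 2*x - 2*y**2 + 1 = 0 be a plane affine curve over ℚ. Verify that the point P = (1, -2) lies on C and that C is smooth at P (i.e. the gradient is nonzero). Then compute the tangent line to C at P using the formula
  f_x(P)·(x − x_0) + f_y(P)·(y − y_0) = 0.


Tangent line at P: 8*x + 6*y + 4 = 0.

Step 1: f(1, -2) = 0, so P lies on C.
Step 2: partial derivatives
  f_x(x, y) = 2*x - 2*y + 2, f_y(x, y) = -2*x - 4*y.
  f_x(P) = 8, f_y(P) = 6 (gradient nonzero, so P is smooth).
Step 3: tangent line at P: 8·(x − 1) + 6·(y − -2) = 0.
Expanding: 8*x + 6*y + 4 = 0.


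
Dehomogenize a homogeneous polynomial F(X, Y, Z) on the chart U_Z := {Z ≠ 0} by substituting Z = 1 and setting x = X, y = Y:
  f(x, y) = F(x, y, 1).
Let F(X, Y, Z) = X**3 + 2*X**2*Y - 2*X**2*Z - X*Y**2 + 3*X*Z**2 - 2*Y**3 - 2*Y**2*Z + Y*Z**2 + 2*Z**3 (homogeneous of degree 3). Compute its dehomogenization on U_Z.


f(x, y) = x**3 + 2*x**2*y - 2*x**2 - x*y**2 + 3*x - 2*y**3 - 2*y**2 + y + 2

On U_Z we set Z = 1. Each monomial c·X^i·Y^j·Z^k in F becomes c·x^i·y^j·1^k = c·x^i·y^j.
Substituting Z = 1: F(X, Y, 1) = x**3 + 2*x**2*y - 2*x**2 - x*y**2 + 3*x - 2*y**3 - 2*y**2 + y + 2.
Note: deg(f) ≤ deg(F) = 3; strict inequality happens when F is divisible by Z (lost terms).


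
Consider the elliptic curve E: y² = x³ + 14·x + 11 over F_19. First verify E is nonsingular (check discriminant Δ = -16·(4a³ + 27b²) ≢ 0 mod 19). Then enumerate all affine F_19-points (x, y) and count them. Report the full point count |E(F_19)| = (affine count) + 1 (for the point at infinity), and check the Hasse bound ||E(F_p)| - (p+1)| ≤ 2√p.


Affine points = {(0, 7), (0, 12), (1, 8), (1, 11), (2, 3), (2, 16), (3, 2), (3, 17), (4, 6), (4, 13), (5, 4), (5, 15), (6, 8), (6, 11), (9, 7), (9, 12), (10, 7), (10, 12), (12, 8), (12, 11), (14, 5), (14, 14), (15, 9), (15, 10)}; affine count = 24; |E(F_19)| = 25.

Discriminant check: Δ ∝ 4a³ + 27b² = 4·14³ + 27·11² = 4·2744 + 27·121 ≡ 12 (mod 19). Nonzero ⇒ E is nonsingular.
For each x ∈ F_19, compute rhs = x³ + 14·x + 11 mod 19, then count y ∈ F_19 with y² ≡ rhs.
  x = 0: rhs = 11, matching y values: 7, 12 (2 points).
  x = 1: rhs = 7, matching y values: 8, 11 (2 points).
  x = 2: rhs = 9, matching y values: 3, 16 (2 points).
  x = 3: rhs = 4, matching y values: 2, 17 (2 points).
  x = 4: rhs = 17, matching y values: 6, 13 (2 points).
  x = 5: rhs = 16, matching y values: 4, 15 (2 points).
  x = 6: rhs = 7, matching y values: 8, 11 (2 points).
  x = 7: rhs = 15, matching y values: none (0 points).
  x = 8: rhs = 8, matching y values: none (0 points).
  x = 9: rhs = 11, matching y values: 7, 12 (2 points).
  x = 10: rhs = 11, matching y values: 7, 12 (2 points).
  x = 11: rhs = 14, matching y values: none (0 points).
  x = 12: rhs = 7, matching y values: 8, 11 (2 points).
  x = 13: rhs = 15, matching y values: none (0 points).
  x = 14: rhs = 6, matching y values: 5, 14 (2 points).
  x = 15: rhs = 5, matching y values: 9, 10 (2 points).
  x = 16: rhs = 18, matching y values: none (0 points).
  x = 17: rhs = 13, matching y values: none (0 points).
  x = 18: rhs = 15, matching y values: none (0 points).
Total affine count: 24.
Full point count |E(F_19)| = 24 + 1 = 25.
Hasse bound: |25 − (19+1)| = |5| = 5 ≤ 2√19 ≈ 8.7178 ✓.


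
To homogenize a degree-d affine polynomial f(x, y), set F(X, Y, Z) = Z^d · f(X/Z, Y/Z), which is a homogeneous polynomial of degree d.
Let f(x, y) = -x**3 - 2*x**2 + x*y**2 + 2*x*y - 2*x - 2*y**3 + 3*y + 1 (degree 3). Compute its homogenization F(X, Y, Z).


F(X, Y, Z) = -X**3 - 2*X**2*Z + X*Y**2 + 2*X*Y*Z - 2*X*Z**2 - 2*Y**3 + 3*Y*Z**2 + Z**3

deg(f) = 3.
Substitute x = X/Z, y = Y/Z into f, then multiply by Z^3.
  monomial -1·x^3·y^0 ↦ -1·X^3·Y^0·Z^0.
  monomial -2·x^2·y^0 ↦ -2·X^2·Y^0·Z^1.
  monomial 1·x^1·y^2 ↦ 1·X^1·Y^2·Z^0.
  monomial 2·x^1·y^1 ↦ 2·X^1·Y^1·Z^1.
  monomial -2·x^1·y^0 ↦ -2·X^1·Y^0·Z^2.
  monomial -2·x^0·y^3 ↦ -2·X^0·Y^3·Z^0.
  monomial 3·x^0·y^1 ↦ 3·X^0·Y^1·Z^2.
  monomial 1·x^0·y^0 ↦ 1·X^0·Y^0·Z^3.
Collecting: F(X, Y, Z) = -X**3 - 2*X**2*Z + X*Y**2 + 2*X*Y*Z - 2*X*Z**2 - 2*Y**3 + 3*Y*Z**2 + Z**3.
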